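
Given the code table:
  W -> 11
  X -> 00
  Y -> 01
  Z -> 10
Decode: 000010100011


Decoding:
00 -> X
00 -> X
10 -> Z
10 -> Z
00 -> X
11 -> W


Result: XXZZXW


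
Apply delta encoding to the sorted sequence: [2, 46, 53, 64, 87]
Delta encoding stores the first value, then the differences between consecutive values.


First value: 2
Deltas:
  46 - 2 = 44
  53 - 46 = 7
  64 - 53 = 11
  87 - 64 = 23


Delta encoded: [2, 44, 7, 11, 23]


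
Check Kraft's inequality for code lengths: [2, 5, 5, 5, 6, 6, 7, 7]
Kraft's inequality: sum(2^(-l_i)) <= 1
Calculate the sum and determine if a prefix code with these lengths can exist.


Sum = 2^(-2) + 2^(-5) + 2^(-5) + 2^(-5) + 2^(-6) + 2^(-6) + 2^(-7) + 2^(-7)
    = 0.25 + 0.03125 + 0.03125 + 0.03125 + 0.015625 + 0.015625 + 0.0078125 + 0.0078125
    = 50/128 = 0.390625
Since 0.390625 <= 1, Kraft's inequality IS satisfied.
A prefix code with these lengths CAN exist.

Kraft sum = 0.390625. Satisfied.


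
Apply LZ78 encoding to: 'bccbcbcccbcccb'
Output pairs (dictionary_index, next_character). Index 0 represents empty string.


LZ78 encoding steps:
Dictionary: {0: ''}
Step 1: w='' (idx 0), next='b' -> output (0, 'b'), add 'b' as idx 1
Step 2: w='' (idx 0), next='c' -> output (0, 'c'), add 'c' as idx 2
Step 3: w='c' (idx 2), next='b' -> output (2, 'b'), add 'cb' as idx 3
Step 4: w='cb' (idx 3), next='c' -> output (3, 'c'), add 'cbc' as idx 4
Step 5: w='c' (idx 2), next='c' -> output (2, 'c'), add 'cc' as idx 5
Step 6: w='b' (idx 1), next='c' -> output (1, 'c'), add 'bc' as idx 6
Step 7: w='cc' (idx 5), next='b' -> output (5, 'b'), add 'ccb' as idx 7


Encoded: [(0, 'b'), (0, 'c'), (2, 'b'), (3, 'c'), (2, 'c'), (1, 'c'), (5, 'b')]


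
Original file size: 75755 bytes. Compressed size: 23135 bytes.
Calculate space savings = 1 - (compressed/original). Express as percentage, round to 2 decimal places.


ratio = compressed/original = 23135/75755 = 0.305392
savings = 1 - ratio = 1 - 0.305392 = 0.694608
as a percentage: 0.694608 * 100 = 69.46%

Space savings = 1 - 23135/75755 = 69.46%


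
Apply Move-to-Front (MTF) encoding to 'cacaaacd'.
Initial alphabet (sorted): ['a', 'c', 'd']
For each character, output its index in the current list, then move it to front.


MTF encoding:
'c': index 1 in ['a', 'c', 'd'] -> ['c', 'a', 'd']
'a': index 1 in ['c', 'a', 'd'] -> ['a', 'c', 'd']
'c': index 1 in ['a', 'c', 'd'] -> ['c', 'a', 'd']
'a': index 1 in ['c', 'a', 'd'] -> ['a', 'c', 'd']
'a': index 0 in ['a', 'c', 'd'] -> ['a', 'c', 'd']
'a': index 0 in ['a', 'c', 'd'] -> ['a', 'c', 'd']
'c': index 1 in ['a', 'c', 'd'] -> ['c', 'a', 'd']
'd': index 2 in ['c', 'a', 'd'] -> ['d', 'c', 'a']


Output: [1, 1, 1, 1, 0, 0, 1, 2]


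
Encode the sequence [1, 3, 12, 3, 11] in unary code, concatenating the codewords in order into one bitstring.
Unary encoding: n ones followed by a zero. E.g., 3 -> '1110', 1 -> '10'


Encode each number as n ones followed by a terminating 0:
  1 -> 10 (2 bits)
  3 -> 1110 (4 bits)
  12 -> 1111111111110 (13 bits)
  3 -> 1110 (4 bits)
  11 -> 111111111110 (12 bits)
Total length = 2 + 4 + 13 + 4 + 12 = 35 bits.

Unary([1, 3, 12, 3, 11]) = 10111011111111111101110111111111110 (35 bits)


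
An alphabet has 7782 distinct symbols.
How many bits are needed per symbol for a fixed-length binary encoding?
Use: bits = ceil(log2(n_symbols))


log2(7782) = 12.9259
Bracket: 2^12 = 4096 < 7782 <= 2^13 = 8192
So ceil(log2(7782)) = 13

bits = ceil(log2(7782)) = ceil(12.9259) = 13 bits


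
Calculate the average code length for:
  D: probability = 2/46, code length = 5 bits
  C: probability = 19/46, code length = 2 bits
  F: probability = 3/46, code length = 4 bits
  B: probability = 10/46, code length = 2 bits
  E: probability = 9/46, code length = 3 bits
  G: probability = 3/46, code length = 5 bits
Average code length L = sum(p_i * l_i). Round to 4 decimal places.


Weighted contributions p_i * l_i:
  D: (2/46) * 5 = 10/46
  C: (19/46) * 2 = 38/46
  F: (3/46) * 4 = 12/46
  B: (10/46) * 2 = 20/46
  E: (9/46) * 3 = 27/46
  G: (3/46) * 5 = 15/46
Sum = (10 + 38 + 12 + 20 + 27 + 15)/46 = 122/46

L = 122/46 = 2.6522 bits/symbol


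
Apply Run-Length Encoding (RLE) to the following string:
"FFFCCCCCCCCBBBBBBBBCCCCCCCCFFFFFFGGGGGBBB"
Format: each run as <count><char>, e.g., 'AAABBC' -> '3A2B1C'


Scanning runs left to right:
  i=0: run of 'F' x 3 -> '3F'
  i=3: run of 'C' x 8 -> '8C'
  i=11: run of 'B' x 8 -> '8B'
  i=19: run of 'C' x 8 -> '8C'
  i=27: run of 'F' x 6 -> '6F'
  i=33: run of 'G' x 5 -> '5G'
  i=38: run of 'B' x 3 -> '3B'

RLE = 3F8C8B8C6F5G3B


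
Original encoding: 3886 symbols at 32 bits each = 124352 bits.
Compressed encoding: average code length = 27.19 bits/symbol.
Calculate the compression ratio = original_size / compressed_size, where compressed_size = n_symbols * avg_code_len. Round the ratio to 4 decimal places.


original_size = n_symbols * orig_bits = 3886 * 32 = 124352 bits
compressed_size = n_symbols * avg_code_len = 3886 * 27.19 = 105660.34 bits
ratio = original_size / compressed_size = 124352 / 105660.34 = 1.1769

Compression ratio = 1.1769


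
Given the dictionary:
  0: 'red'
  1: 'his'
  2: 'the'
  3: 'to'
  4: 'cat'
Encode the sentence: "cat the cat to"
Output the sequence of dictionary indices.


Look up each word in the dictionary:
  'cat' -> 4
  'the' -> 2
  'cat' -> 4
  'to' -> 3

Encoded: [4, 2, 4, 3]


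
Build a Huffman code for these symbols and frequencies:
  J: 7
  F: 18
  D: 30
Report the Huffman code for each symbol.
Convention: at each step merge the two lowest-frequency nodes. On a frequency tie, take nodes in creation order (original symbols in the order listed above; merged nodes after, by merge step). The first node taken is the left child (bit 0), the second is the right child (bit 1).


Huffman tree construction:
Step 1: Merge J(7) + F(18) = 25
Step 2: Merge (J+F)(25) + D(30) = 55
Read each symbol's code off the tree from the root (left child = 0, right child = 1).

Codes:
  J: 00 (length 2)
  F: 01 (length 2)
  D: 1 (length 1)
Average code length: 80/55 = 1.4545 bits/symbol


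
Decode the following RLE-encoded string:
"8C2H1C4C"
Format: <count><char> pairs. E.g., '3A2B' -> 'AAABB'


Expanding each <count><char> pair:
  8C -> 'CCCCCCCC'
  2H -> 'HH'
  1C -> 'C'
  4C -> 'CCCC'

Decoded = CCCCCCCCHHCCCCC


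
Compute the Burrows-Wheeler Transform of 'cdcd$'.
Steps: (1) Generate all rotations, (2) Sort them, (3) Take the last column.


Rotations (sorted):
  0: $cdcd -> last char: d
  1: cd$cd -> last char: d
  2: cdcd$ -> last char: $
  3: d$cdc -> last char: c
  4: dcd$c -> last char: c


BWT = dd$cc


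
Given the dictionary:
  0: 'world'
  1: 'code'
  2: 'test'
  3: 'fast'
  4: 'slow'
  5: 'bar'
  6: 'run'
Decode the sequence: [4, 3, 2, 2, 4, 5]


Look up each index in the dictionary:
  4 -> 'slow'
  3 -> 'fast'
  2 -> 'test'
  2 -> 'test'
  4 -> 'slow'
  5 -> 'bar'

Decoded: "slow fast test test slow bar"


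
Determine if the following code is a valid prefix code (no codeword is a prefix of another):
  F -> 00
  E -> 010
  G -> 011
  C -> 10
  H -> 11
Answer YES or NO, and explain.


Checking each pair (does one codeword prefix another?):
  F='00' vs E='010': no prefix
  F='00' vs G='011': no prefix
  F='00' vs C='10': no prefix
  F='00' vs H='11': no prefix
  E='010' vs F='00': no prefix
  E='010' vs G='011': no prefix
  E='010' vs C='10': no prefix
  E='010' vs H='11': no prefix
  G='011' vs F='00': no prefix
  G='011' vs E='010': no prefix
  G='011' vs C='10': no prefix
  G='011' vs H='11': no prefix
  C='10' vs F='00': no prefix
  C='10' vs E='010': no prefix
  C='10' vs G='011': no prefix
  C='10' vs H='11': no prefix
  H='11' vs F='00': no prefix
  H='11' vs E='010': no prefix
  H='11' vs G='011': no prefix
  H='11' vs C='10': no prefix
No violation found over all pairs.

YES -- this is a valid prefix code. No codeword is a prefix of any other codeword.


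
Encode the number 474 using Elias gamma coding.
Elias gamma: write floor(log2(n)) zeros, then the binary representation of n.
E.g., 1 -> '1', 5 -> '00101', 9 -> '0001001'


num_bits = floor(log2(474)) + 1 = 9
leading_zeros = num_bits - 1 = 8
binary(474) = 111011010

Elias gamma(474) = '00000000' + '111011010' = 00000000111011010 (17 bits)


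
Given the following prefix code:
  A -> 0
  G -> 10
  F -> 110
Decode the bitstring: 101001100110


Decoding step by step:
Bits 10 -> G
Bits 10 -> G
Bits 0 -> A
Bits 110 -> F
Bits 0 -> A
Bits 110 -> F


Decoded message: GGAFAF


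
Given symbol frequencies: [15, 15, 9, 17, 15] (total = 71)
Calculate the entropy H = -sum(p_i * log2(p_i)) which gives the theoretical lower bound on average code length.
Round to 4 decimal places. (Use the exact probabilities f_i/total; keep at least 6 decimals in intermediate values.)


Per-symbol terms -p_i * log2(p_i) with p_i = f_i/71:
  p = 15/71 = 0.211268: log2(p) = -2.242857, -p*log2(p) = 0.473843
  p = 15/71 = 0.211268: log2(p) = -2.242857, -p*log2(p) = 0.473843
  p = 9/71 = 0.126761: log2(p) = -2.979822, -p*log2(p) = 0.377724
  p = 17/71 = 0.239437: log2(p) = -2.062284, -p*log2(p) = 0.493786
  p = 15/71 = 0.211268: log2(p) = -2.242857, -p*log2(p) = 0.473843
H = 0.473843 + 0.473843 + 0.377724 + 0.493786 + 0.473843 = 2.293039

H = 2.293 bits/symbol


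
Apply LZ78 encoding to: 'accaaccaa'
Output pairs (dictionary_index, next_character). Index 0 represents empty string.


LZ78 encoding steps:
Dictionary: {0: ''}
Step 1: w='' (idx 0), next='a' -> output (0, 'a'), add 'a' as idx 1
Step 2: w='' (idx 0), next='c' -> output (0, 'c'), add 'c' as idx 2
Step 3: w='c' (idx 2), next='a' -> output (2, 'a'), add 'ca' as idx 3
Step 4: w='a' (idx 1), next='c' -> output (1, 'c'), add 'ac' as idx 4
Step 5: w='ca' (idx 3), next='a' -> output (3, 'a'), add 'caa' as idx 5


Encoded: [(0, 'a'), (0, 'c'), (2, 'a'), (1, 'c'), (3, 'a')]


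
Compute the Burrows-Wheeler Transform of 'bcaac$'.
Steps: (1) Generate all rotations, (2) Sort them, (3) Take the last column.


Rotations (sorted):
  0: $bcaac -> last char: c
  1: aac$bc -> last char: c
  2: ac$bca -> last char: a
  3: bcaac$ -> last char: $
  4: c$bcaa -> last char: a
  5: caac$b -> last char: b


BWT = cca$ab


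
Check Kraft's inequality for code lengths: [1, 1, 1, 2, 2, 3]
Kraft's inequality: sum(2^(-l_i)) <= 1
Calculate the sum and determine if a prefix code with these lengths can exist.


Sum = 2^(-1) + 2^(-1) + 2^(-1) + 2^(-2) + 2^(-2) + 2^(-3)
    = 0.5 + 0.5 + 0.5 + 0.25 + 0.25 + 0.125
    = 17/8 = 2.125
Since 2.125 > 1, Kraft's inequality is NOT satisfied.
A prefix code with these lengths CANNOT exist.

Kraft sum = 2.125. Not satisfied.


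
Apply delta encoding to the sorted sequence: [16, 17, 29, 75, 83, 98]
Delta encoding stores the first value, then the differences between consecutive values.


First value: 16
Deltas:
  17 - 16 = 1
  29 - 17 = 12
  75 - 29 = 46
  83 - 75 = 8
  98 - 83 = 15


Delta encoded: [16, 1, 12, 46, 8, 15]


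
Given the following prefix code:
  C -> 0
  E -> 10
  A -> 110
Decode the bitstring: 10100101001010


Decoding step by step:
Bits 10 -> E
Bits 10 -> E
Bits 0 -> C
Bits 10 -> E
Bits 10 -> E
Bits 0 -> C
Bits 10 -> E
Bits 10 -> E


Decoded message: EECEECEE


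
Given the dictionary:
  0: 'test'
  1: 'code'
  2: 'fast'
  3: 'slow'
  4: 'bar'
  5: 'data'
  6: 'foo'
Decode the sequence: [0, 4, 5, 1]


Look up each index in the dictionary:
  0 -> 'test'
  4 -> 'bar'
  5 -> 'data'
  1 -> 'code'

Decoded: "test bar data code"


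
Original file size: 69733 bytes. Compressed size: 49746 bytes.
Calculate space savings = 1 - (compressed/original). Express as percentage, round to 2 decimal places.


ratio = compressed/original = 49746/69733 = 0.713378
savings = 1 - ratio = 1 - 0.713378 = 0.286622
as a percentage: 0.286622 * 100 = 28.66%

Space savings = 1 - 49746/69733 = 28.66%


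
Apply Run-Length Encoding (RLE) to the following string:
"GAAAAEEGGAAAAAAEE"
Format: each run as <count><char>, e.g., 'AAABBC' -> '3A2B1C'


Scanning runs left to right:
  i=0: run of 'G' x 1 -> '1G'
  i=1: run of 'A' x 4 -> '4A'
  i=5: run of 'E' x 2 -> '2E'
  i=7: run of 'G' x 2 -> '2G'
  i=9: run of 'A' x 6 -> '6A'
  i=15: run of 'E' x 2 -> '2E'

RLE = 1G4A2E2G6A2E


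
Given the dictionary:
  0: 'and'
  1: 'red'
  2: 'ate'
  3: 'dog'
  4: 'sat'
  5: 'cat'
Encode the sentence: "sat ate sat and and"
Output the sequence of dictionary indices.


Look up each word in the dictionary:
  'sat' -> 4
  'ate' -> 2
  'sat' -> 4
  'and' -> 0
  'and' -> 0

Encoded: [4, 2, 4, 0, 0]


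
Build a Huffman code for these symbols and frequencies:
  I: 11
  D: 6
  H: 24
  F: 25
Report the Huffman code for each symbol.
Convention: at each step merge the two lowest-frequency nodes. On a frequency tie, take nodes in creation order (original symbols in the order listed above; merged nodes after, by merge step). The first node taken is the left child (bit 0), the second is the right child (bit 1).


Huffman tree construction:
Step 1: Merge D(6) + I(11) = 17
Step 2: Merge (D+I)(17) + H(24) = 41
Step 3: Merge F(25) + ((D+I)+H)(41) = 66
Read each symbol's code off the tree from the root (left child = 0, right child = 1).

Codes:
  I: 101 (length 3)
  D: 100 (length 3)
  H: 11 (length 2)
  F: 0 (length 1)
Average code length: 124/66 = 1.8788 bits/symbol


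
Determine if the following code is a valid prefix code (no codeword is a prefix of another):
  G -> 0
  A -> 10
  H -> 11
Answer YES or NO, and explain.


Checking each pair (does one codeword prefix another?):
  G='0' vs A='10': no prefix
  G='0' vs H='11': no prefix
  A='10' vs G='0': no prefix
  A='10' vs H='11': no prefix
  H='11' vs G='0': no prefix
  H='11' vs A='10': no prefix
No violation found over all pairs.

YES -- this is a valid prefix code. No codeword is a prefix of any other codeword.


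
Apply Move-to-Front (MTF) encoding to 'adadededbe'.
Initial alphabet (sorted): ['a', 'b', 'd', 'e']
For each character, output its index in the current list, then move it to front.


MTF encoding:
'a': index 0 in ['a', 'b', 'd', 'e'] -> ['a', 'b', 'd', 'e']
'd': index 2 in ['a', 'b', 'd', 'e'] -> ['d', 'a', 'b', 'e']
'a': index 1 in ['d', 'a', 'b', 'e'] -> ['a', 'd', 'b', 'e']
'd': index 1 in ['a', 'd', 'b', 'e'] -> ['d', 'a', 'b', 'e']
'e': index 3 in ['d', 'a', 'b', 'e'] -> ['e', 'd', 'a', 'b']
'd': index 1 in ['e', 'd', 'a', 'b'] -> ['d', 'e', 'a', 'b']
'e': index 1 in ['d', 'e', 'a', 'b'] -> ['e', 'd', 'a', 'b']
'd': index 1 in ['e', 'd', 'a', 'b'] -> ['d', 'e', 'a', 'b']
'b': index 3 in ['d', 'e', 'a', 'b'] -> ['b', 'd', 'e', 'a']
'e': index 2 in ['b', 'd', 'e', 'a'] -> ['e', 'b', 'd', 'a']


Output: [0, 2, 1, 1, 3, 1, 1, 1, 3, 2]


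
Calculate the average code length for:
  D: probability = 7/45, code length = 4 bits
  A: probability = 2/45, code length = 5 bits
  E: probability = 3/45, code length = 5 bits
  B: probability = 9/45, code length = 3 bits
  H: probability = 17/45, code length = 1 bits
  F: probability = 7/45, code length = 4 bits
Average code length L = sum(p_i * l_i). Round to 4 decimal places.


Weighted contributions p_i * l_i:
  D: (7/45) * 4 = 28/45
  A: (2/45) * 5 = 10/45
  E: (3/45) * 5 = 15/45
  B: (9/45) * 3 = 27/45
  H: (17/45) * 1 = 17/45
  F: (7/45) * 4 = 28/45
Sum = (28 + 10 + 15 + 27 + 17 + 28)/45 = 125/45

L = 125/45 = 2.7778 bits/symbol


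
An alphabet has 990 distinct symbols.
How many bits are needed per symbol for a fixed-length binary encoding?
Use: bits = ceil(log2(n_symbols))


log2(990) = 9.9513
Bracket: 2^9 = 512 < 990 <= 2^10 = 1024
So ceil(log2(990)) = 10

bits = ceil(log2(990)) = ceil(9.9513) = 10 bits


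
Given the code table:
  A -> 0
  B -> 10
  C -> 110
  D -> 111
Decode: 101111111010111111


Decoding:
10 -> B
111 -> D
111 -> D
10 -> B
10 -> B
111 -> D
111 -> D


Result: BDDBBDD


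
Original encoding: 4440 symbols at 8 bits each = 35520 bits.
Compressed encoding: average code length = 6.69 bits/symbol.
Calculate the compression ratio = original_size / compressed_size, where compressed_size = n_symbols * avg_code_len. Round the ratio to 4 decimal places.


original_size = n_symbols * orig_bits = 4440 * 8 = 35520 bits
compressed_size = n_symbols * avg_code_len = 4440 * 6.69 = 29703.6 bits
ratio = original_size / compressed_size = 35520 / 29703.6 = 1.1958

Compression ratio = 1.1958


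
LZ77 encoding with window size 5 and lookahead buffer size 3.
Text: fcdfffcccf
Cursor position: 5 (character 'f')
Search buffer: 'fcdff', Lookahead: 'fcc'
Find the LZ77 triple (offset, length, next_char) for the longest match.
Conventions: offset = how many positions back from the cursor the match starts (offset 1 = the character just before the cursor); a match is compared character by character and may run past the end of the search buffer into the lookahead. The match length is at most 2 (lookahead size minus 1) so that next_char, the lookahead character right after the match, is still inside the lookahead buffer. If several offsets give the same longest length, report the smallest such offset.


Try each offset into the search buffer:
  offset=1 (pos 4, char 'f'): match length 1
  offset=2 (pos 3, char 'f'): match length 1
  offset=3 (pos 2, char 'd'): match length 0
  offset=4 (pos 1, char 'c'): match length 0
  offset=5 (pos 0, char 'f'): match length 2
Longest match has length 2 at offset 5.
next_char = character at position 5 + 2 = 7 -> 'c'

Best match: offset=5, length=2 (matching 'fc' starting at position 0)
LZ77 triple: (5, 2, 'c')


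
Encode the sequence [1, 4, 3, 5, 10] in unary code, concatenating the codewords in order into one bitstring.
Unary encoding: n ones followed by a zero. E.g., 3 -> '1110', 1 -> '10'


Encode each number as n ones followed by a terminating 0:
  1 -> 10 (2 bits)
  4 -> 11110 (5 bits)
  3 -> 1110 (4 bits)
  5 -> 111110 (6 bits)
  10 -> 11111111110 (11 bits)
Total length = 2 + 5 + 4 + 6 + 11 = 28 bits.

Unary([1, 4, 3, 5, 10]) = 1011110111011111011111111110 (28 bits)


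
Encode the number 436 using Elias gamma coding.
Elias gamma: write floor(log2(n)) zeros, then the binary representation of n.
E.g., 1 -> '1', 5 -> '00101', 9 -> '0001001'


num_bits = floor(log2(436)) + 1 = 9
leading_zeros = num_bits - 1 = 8
binary(436) = 110110100

Elias gamma(436) = '00000000' + '110110100' = 00000000110110100 (17 bits)


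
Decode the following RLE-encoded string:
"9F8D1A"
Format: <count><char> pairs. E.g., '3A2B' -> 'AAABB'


Expanding each <count><char> pair:
  9F -> 'FFFFFFFFF'
  8D -> 'DDDDDDDD'
  1A -> 'A'

Decoded = FFFFFFFFFDDDDDDDDA


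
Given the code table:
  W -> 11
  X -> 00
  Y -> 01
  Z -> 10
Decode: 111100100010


Decoding:
11 -> W
11 -> W
00 -> X
10 -> Z
00 -> X
10 -> Z


Result: WWXZXZ


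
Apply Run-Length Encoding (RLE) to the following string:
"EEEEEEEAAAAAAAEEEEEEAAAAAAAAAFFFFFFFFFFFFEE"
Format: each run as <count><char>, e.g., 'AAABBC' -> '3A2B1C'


Scanning runs left to right:
  i=0: run of 'E' x 7 -> '7E'
  i=7: run of 'A' x 7 -> '7A'
  i=14: run of 'E' x 6 -> '6E'
  i=20: run of 'A' x 9 -> '9A'
  i=29: run of 'F' x 12 -> '12F'
  i=41: run of 'E' x 2 -> '2E'

RLE = 7E7A6E9A12F2E


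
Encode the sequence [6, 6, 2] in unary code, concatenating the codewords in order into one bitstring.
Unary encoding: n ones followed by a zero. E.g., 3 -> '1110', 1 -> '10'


Encode each number as n ones followed by a terminating 0:
  6 -> 1111110 (7 bits)
  6 -> 1111110 (7 bits)
  2 -> 110 (3 bits)
Total length = 7 + 7 + 3 = 17 bits.

Unary([6, 6, 2]) = 11111101111110110 (17 bits)


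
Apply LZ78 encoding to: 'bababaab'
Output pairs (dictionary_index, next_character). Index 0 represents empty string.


LZ78 encoding steps:
Dictionary: {0: ''}
Step 1: w='' (idx 0), next='b' -> output (0, 'b'), add 'b' as idx 1
Step 2: w='' (idx 0), next='a' -> output (0, 'a'), add 'a' as idx 2
Step 3: w='b' (idx 1), next='a' -> output (1, 'a'), add 'ba' as idx 3
Step 4: w='ba' (idx 3), next='a' -> output (3, 'a'), add 'baa' as idx 4
Step 5: w='b' (idx 1), end of input -> output (1, '')


Encoded: [(0, 'b'), (0, 'a'), (1, 'a'), (3, 'a'), (1, '')]


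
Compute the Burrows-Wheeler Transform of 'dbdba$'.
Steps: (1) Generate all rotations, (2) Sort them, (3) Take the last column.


Rotations (sorted):
  0: $dbdba -> last char: a
  1: a$dbdb -> last char: b
  2: ba$dbd -> last char: d
  3: bdba$d -> last char: d
  4: dba$db -> last char: b
  5: dbdba$ -> last char: $


BWT = abddb$


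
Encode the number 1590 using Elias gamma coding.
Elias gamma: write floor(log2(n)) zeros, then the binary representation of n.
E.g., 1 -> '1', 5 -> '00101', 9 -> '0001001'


num_bits = floor(log2(1590)) + 1 = 11
leading_zeros = num_bits - 1 = 10
binary(1590) = 11000110110

Elias gamma(1590) = '0000000000' + '11000110110' = 000000000011000110110 (21 bits)


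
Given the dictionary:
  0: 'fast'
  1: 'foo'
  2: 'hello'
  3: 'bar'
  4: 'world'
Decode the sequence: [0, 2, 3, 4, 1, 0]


Look up each index in the dictionary:
  0 -> 'fast'
  2 -> 'hello'
  3 -> 'bar'
  4 -> 'world'
  1 -> 'foo'
  0 -> 'fast'

Decoded: "fast hello bar world foo fast"


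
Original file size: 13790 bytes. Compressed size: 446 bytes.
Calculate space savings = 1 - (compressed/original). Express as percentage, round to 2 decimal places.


ratio = compressed/original = 446/13790 = 0.032342
savings = 1 - ratio = 1 - 0.032342 = 0.967658
as a percentage: 0.967658 * 100 = 96.77%

Space savings = 1 - 446/13790 = 96.77%


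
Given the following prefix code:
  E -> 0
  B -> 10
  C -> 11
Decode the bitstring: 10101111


Decoding step by step:
Bits 10 -> B
Bits 10 -> B
Bits 11 -> C
Bits 11 -> C


Decoded message: BBCC


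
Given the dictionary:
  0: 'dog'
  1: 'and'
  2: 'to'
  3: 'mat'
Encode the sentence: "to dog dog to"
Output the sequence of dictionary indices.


Look up each word in the dictionary:
  'to' -> 2
  'dog' -> 0
  'dog' -> 0
  'to' -> 2

Encoded: [2, 0, 0, 2]


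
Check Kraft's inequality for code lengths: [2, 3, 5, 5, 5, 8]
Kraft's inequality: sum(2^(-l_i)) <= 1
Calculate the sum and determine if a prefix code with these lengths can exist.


Sum = 2^(-2) + 2^(-3) + 2^(-5) + 2^(-5) + 2^(-5) + 2^(-8)
    = 0.25 + 0.125 + 0.03125 + 0.03125 + 0.03125 + 0.00390625
    = 121/256 = 0.47265625
Since 0.47265625 <= 1, Kraft's inequality IS satisfied.
A prefix code with these lengths CAN exist.

Kraft sum = 0.47265625. Satisfied.


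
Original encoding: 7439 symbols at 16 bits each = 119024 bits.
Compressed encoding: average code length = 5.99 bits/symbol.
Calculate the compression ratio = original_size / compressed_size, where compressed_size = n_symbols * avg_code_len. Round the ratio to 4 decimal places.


original_size = n_symbols * orig_bits = 7439 * 16 = 119024 bits
compressed_size = n_symbols * avg_code_len = 7439 * 5.99 = 44559.61 bits
ratio = original_size / compressed_size = 119024 / 44559.61 = 2.6711

Compression ratio = 2.6711


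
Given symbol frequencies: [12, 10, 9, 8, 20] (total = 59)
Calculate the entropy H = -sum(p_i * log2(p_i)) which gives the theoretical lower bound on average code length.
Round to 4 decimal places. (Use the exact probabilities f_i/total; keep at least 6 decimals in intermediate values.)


Per-symbol terms -p_i * log2(p_i) with p_i = f_i/59:
  p = 12/59 = 0.203390: log2(p) = -2.297681, -p*log2(p) = 0.467325
  p = 10/59 = 0.169492: log2(p) = -2.560715, -p*log2(p) = 0.434019
  p = 9/59 = 0.152542: log2(p) = -2.712718, -p*log2(p) = 0.413804
  p = 8/59 = 0.135593: log2(p) = -2.882643, -p*log2(p) = 0.390867
  p = 20/59 = 0.338983: log2(p) = -1.560715, -p*log2(p) = 0.529056
H = 0.467325 + 0.434019 + 0.413804 + 0.390867 + 0.529056 = 2.235071

H = 2.2351 bits/symbol


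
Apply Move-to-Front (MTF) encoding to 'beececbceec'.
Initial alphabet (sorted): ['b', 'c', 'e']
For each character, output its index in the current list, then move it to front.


MTF encoding:
'b': index 0 in ['b', 'c', 'e'] -> ['b', 'c', 'e']
'e': index 2 in ['b', 'c', 'e'] -> ['e', 'b', 'c']
'e': index 0 in ['e', 'b', 'c'] -> ['e', 'b', 'c']
'c': index 2 in ['e', 'b', 'c'] -> ['c', 'e', 'b']
'e': index 1 in ['c', 'e', 'b'] -> ['e', 'c', 'b']
'c': index 1 in ['e', 'c', 'b'] -> ['c', 'e', 'b']
'b': index 2 in ['c', 'e', 'b'] -> ['b', 'c', 'e']
'c': index 1 in ['b', 'c', 'e'] -> ['c', 'b', 'e']
'e': index 2 in ['c', 'b', 'e'] -> ['e', 'c', 'b']
'e': index 0 in ['e', 'c', 'b'] -> ['e', 'c', 'b']
'c': index 1 in ['e', 'c', 'b'] -> ['c', 'e', 'b']


Output: [0, 2, 0, 2, 1, 1, 2, 1, 2, 0, 1]


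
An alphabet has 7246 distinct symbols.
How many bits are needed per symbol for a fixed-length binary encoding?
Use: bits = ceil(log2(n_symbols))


log2(7246) = 12.823
Bracket: 2^12 = 4096 < 7246 <= 2^13 = 8192
So ceil(log2(7246)) = 13

bits = ceil(log2(7246)) = ceil(12.823) = 13 bits


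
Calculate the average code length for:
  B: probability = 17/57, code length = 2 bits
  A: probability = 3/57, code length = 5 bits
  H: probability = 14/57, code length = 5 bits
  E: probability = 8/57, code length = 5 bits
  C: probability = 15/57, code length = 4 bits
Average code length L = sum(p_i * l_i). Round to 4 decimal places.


Weighted contributions p_i * l_i:
  B: (17/57) * 2 = 34/57
  A: (3/57) * 5 = 15/57
  H: (14/57) * 5 = 70/57
  E: (8/57) * 5 = 40/57
  C: (15/57) * 4 = 60/57
Sum = (34 + 15 + 70 + 40 + 60)/57 = 219/57

L = 219/57 = 3.8421 bits/symbol


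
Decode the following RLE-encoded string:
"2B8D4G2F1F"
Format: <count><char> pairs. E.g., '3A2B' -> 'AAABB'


Expanding each <count><char> pair:
  2B -> 'BB'
  8D -> 'DDDDDDDD'
  4G -> 'GGGG'
  2F -> 'FF'
  1F -> 'F'

Decoded = BBDDDDDDDDGGGGFFF


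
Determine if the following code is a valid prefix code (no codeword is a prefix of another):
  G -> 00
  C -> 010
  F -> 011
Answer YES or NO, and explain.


Checking each pair (does one codeword prefix another?):
  G='00' vs C='010': no prefix
  G='00' vs F='011': no prefix
  C='010' vs G='00': no prefix
  C='010' vs F='011': no prefix
  F='011' vs G='00': no prefix
  F='011' vs C='010': no prefix
No violation found over all pairs.

YES -- this is a valid prefix code. No codeword is a prefix of any other codeword.


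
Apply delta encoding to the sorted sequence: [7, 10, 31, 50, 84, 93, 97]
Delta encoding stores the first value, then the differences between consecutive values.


First value: 7
Deltas:
  10 - 7 = 3
  31 - 10 = 21
  50 - 31 = 19
  84 - 50 = 34
  93 - 84 = 9
  97 - 93 = 4


Delta encoded: [7, 3, 21, 19, 34, 9, 4]


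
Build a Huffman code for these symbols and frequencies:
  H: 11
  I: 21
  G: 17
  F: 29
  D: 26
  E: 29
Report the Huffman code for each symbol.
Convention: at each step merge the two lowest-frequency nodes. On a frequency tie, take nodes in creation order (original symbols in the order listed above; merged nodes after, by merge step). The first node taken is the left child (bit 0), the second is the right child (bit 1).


Huffman tree construction:
Step 1: Merge H(11) + G(17) = 28
Step 2: Merge I(21) + D(26) = 47
Step 3: Merge (H+G)(28) + F(29) = 57
Step 4: Merge E(29) + (I+D)(47) = 76
Step 5: Merge ((H+G)+F)(57) + (E+(I+D))(76) = 133
Read each symbol's code off the tree from the root (left child = 0, right child = 1).

Codes:
  H: 000 (length 3)
  I: 110 (length 3)
  G: 001 (length 3)
  F: 01 (length 2)
  D: 111 (length 3)
  E: 10 (length 2)
Average code length: 341/133 = 2.5639 bits/symbol


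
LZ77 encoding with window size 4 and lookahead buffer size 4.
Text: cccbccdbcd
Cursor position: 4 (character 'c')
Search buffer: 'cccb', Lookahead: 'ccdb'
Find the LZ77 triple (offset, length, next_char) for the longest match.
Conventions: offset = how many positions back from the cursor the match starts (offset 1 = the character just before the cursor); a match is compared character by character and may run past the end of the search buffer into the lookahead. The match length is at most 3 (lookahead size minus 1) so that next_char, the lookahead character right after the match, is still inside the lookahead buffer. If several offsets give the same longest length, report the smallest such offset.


Try each offset into the search buffer:
  offset=1 (pos 3, char 'b'): match length 0
  offset=2 (pos 2, char 'c'): match length 1
  offset=3 (pos 1, char 'c'): match length 2
  offset=4 (pos 0, char 'c'): match length 2
Longest match has length 2, found at offsets 3, 4; take the smallest, offset 3.
next_char = character at position 4 + 2 = 6 -> 'd'

Best match: offset=3, length=2 (matching 'cc' starting at position 1)
LZ77 triple: (3, 2, 'd')


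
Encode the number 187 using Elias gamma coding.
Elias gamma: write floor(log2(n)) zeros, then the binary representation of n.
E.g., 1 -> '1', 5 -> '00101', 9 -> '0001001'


num_bits = floor(log2(187)) + 1 = 8
leading_zeros = num_bits - 1 = 7
binary(187) = 10111011

Elias gamma(187) = '0000000' + '10111011' = 000000010111011 (15 bits)


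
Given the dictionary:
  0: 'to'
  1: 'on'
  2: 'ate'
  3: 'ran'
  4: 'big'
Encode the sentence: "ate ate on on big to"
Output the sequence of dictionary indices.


Look up each word in the dictionary:
  'ate' -> 2
  'ate' -> 2
  'on' -> 1
  'on' -> 1
  'big' -> 4
  'to' -> 0

Encoded: [2, 2, 1, 1, 4, 0]


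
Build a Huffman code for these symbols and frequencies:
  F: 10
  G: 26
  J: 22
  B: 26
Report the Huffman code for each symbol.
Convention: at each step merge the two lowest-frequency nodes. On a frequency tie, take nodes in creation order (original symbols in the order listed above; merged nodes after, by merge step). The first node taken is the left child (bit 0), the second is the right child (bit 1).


Huffman tree construction:
Step 1: Merge F(10) + J(22) = 32
Step 2: Merge G(26) + B(26) = 52
Step 3: Merge (F+J)(32) + (G+B)(52) = 84
Read each symbol's code off the tree from the root (left child = 0, right child = 1).

Codes:
  F: 00 (length 2)
  G: 10 (length 2)
  J: 01 (length 2)
  B: 11 (length 2)
Average code length: 168/84 = 2.0000 bits/symbol


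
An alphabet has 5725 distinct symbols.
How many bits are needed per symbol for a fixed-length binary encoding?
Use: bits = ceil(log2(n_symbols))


log2(5725) = 12.4831
Bracket: 2^12 = 4096 < 5725 <= 2^13 = 8192
So ceil(log2(5725)) = 13

bits = ceil(log2(5725)) = ceil(12.4831) = 13 bits


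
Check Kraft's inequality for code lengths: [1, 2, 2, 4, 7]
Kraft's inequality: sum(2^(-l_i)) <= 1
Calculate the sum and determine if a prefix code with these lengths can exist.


Sum = 2^(-1) + 2^(-2) + 2^(-2) + 2^(-4) + 2^(-7)
    = 0.5 + 0.25 + 0.25 + 0.0625 + 0.0078125
    = 137/128 = 1.0703125
Since 1.0703125 > 1, Kraft's inequality is NOT satisfied.
A prefix code with these lengths CANNOT exist.

Kraft sum = 1.0703125. Not satisfied.


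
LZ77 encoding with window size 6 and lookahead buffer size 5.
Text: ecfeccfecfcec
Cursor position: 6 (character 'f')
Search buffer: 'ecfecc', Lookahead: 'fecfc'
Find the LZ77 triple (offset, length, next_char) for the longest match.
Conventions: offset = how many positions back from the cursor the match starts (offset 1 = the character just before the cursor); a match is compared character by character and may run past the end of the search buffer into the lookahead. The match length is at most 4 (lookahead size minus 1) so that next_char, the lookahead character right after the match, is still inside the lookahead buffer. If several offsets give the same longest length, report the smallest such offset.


Try each offset into the search buffer:
  offset=1 (pos 5, char 'c'): match length 0
  offset=2 (pos 4, char 'c'): match length 0
  offset=3 (pos 3, char 'e'): match length 0
  offset=4 (pos 2, char 'f'): match length 3
  offset=5 (pos 1, char 'c'): match length 0
  offset=6 (pos 0, char 'e'): match length 0
Longest match has length 3 at offset 4.
next_char = character at position 6 + 3 = 9 -> 'f'

Best match: offset=4, length=3 (matching 'fec' starting at position 2)
LZ77 triple: (4, 3, 'f')


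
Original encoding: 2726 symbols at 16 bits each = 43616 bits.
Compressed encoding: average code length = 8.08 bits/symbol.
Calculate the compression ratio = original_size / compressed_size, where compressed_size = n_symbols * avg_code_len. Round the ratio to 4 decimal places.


original_size = n_symbols * orig_bits = 2726 * 16 = 43616 bits
compressed_size = n_symbols * avg_code_len = 2726 * 8.08 = 22026.08 bits
ratio = original_size / compressed_size = 43616 / 22026.08 = 1.9802

Compression ratio = 1.9802


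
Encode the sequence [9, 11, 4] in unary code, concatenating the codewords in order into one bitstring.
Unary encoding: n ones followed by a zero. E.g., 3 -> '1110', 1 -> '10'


Encode each number as n ones followed by a terminating 0:
  9 -> 1111111110 (10 bits)
  11 -> 111111111110 (12 bits)
  4 -> 11110 (5 bits)
Total length = 10 + 12 + 5 = 27 bits.

Unary([9, 11, 4]) = 111111111011111111111011110 (27 bits)


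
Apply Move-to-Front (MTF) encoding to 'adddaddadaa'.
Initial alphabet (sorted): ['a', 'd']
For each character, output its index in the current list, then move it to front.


MTF encoding:
'a': index 0 in ['a', 'd'] -> ['a', 'd']
'd': index 1 in ['a', 'd'] -> ['d', 'a']
'd': index 0 in ['d', 'a'] -> ['d', 'a']
'd': index 0 in ['d', 'a'] -> ['d', 'a']
'a': index 1 in ['d', 'a'] -> ['a', 'd']
'd': index 1 in ['a', 'd'] -> ['d', 'a']
'd': index 0 in ['d', 'a'] -> ['d', 'a']
'a': index 1 in ['d', 'a'] -> ['a', 'd']
'd': index 1 in ['a', 'd'] -> ['d', 'a']
'a': index 1 in ['d', 'a'] -> ['a', 'd']
'a': index 0 in ['a', 'd'] -> ['a', 'd']


Output: [0, 1, 0, 0, 1, 1, 0, 1, 1, 1, 0]


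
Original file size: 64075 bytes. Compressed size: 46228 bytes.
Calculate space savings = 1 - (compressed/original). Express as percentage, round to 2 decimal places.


ratio = compressed/original = 46228/64075 = 0.721467
savings = 1 - ratio = 1 - 0.721467 = 0.278533
as a percentage: 0.278533 * 100 = 27.85%

Space savings = 1 - 46228/64075 = 27.85%


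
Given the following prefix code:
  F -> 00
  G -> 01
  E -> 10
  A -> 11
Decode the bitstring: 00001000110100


Decoding step by step:
Bits 00 -> F
Bits 00 -> F
Bits 10 -> E
Bits 00 -> F
Bits 11 -> A
Bits 01 -> G
Bits 00 -> F


Decoded message: FFEFAGF


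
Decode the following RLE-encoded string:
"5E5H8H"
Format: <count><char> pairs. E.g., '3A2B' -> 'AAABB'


Expanding each <count><char> pair:
  5E -> 'EEEEE'
  5H -> 'HHHHH'
  8H -> 'HHHHHHHH'

Decoded = EEEEEHHHHHHHHHHHHH


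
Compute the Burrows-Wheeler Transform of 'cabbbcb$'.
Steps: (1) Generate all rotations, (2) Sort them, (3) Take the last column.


Rotations (sorted):
  0: $cabbbcb -> last char: b
  1: abbbcb$c -> last char: c
  2: b$cabbbc -> last char: c
  3: bbbcb$ca -> last char: a
  4: bbcb$cab -> last char: b
  5: bcb$cabb -> last char: b
  6: cabbbcb$ -> last char: $
  7: cb$cabbb -> last char: b


BWT = bccabb$b


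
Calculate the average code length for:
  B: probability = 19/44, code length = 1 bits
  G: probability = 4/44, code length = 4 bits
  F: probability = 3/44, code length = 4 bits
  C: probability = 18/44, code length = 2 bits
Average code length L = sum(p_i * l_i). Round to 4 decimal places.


Weighted contributions p_i * l_i:
  B: (19/44) * 1 = 19/44
  G: (4/44) * 4 = 16/44
  F: (3/44) * 4 = 12/44
  C: (18/44) * 2 = 36/44
Sum = (19 + 16 + 12 + 36)/44 = 83/44

L = 83/44 = 1.8864 bits/symbol


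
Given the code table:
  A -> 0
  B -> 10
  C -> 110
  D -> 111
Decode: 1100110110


Decoding:
110 -> C
0 -> A
110 -> C
110 -> C


Result: CACC


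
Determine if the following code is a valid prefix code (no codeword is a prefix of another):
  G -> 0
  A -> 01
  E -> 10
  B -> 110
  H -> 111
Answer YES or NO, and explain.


Checking each pair (does one codeword prefix another?):
  G='0' vs A='01': prefix -- VIOLATION

NO -- this is NOT a valid prefix code. G (0) is a prefix of A (01).


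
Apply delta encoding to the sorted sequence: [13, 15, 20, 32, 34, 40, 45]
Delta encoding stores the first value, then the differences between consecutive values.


First value: 13
Deltas:
  15 - 13 = 2
  20 - 15 = 5
  32 - 20 = 12
  34 - 32 = 2
  40 - 34 = 6
  45 - 40 = 5


Delta encoded: [13, 2, 5, 12, 2, 6, 5]


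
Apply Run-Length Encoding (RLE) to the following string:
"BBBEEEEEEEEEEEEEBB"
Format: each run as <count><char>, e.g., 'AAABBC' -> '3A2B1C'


Scanning runs left to right:
  i=0: run of 'B' x 3 -> '3B'
  i=3: run of 'E' x 13 -> '13E'
  i=16: run of 'B' x 2 -> '2B'

RLE = 3B13E2B


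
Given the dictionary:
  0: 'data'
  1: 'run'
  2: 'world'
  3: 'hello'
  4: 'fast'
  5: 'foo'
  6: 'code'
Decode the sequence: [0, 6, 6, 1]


Look up each index in the dictionary:
  0 -> 'data'
  6 -> 'code'
  6 -> 'code'
  1 -> 'run'

Decoded: "data code code run"


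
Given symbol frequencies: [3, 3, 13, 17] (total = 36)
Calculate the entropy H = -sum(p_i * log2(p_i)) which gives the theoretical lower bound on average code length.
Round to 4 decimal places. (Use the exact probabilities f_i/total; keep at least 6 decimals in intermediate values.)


Per-symbol terms -p_i * log2(p_i) with p_i = f_i/36:
  p = 3/36 = 0.083333: log2(p) = -3.584963, -p*log2(p) = 0.298747
  p = 3/36 = 0.083333: log2(p) = -3.584963, -p*log2(p) = 0.298747
  p = 13/36 = 0.361111: log2(p) = -1.469485, -p*log2(p) = 0.530647
  p = 17/36 = 0.472222: log2(p) = -1.082462, -p*log2(p) = 0.511163
H = 0.298747 + 0.298747 + 0.530647 + 0.511163 = 1.639304

H = 1.6393 bits/symbol


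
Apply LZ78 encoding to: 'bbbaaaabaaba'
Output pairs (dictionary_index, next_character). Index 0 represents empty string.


LZ78 encoding steps:
Dictionary: {0: ''}
Step 1: w='' (idx 0), next='b' -> output (0, 'b'), add 'b' as idx 1
Step 2: w='b' (idx 1), next='b' -> output (1, 'b'), add 'bb' as idx 2
Step 3: w='' (idx 0), next='a' -> output (0, 'a'), add 'a' as idx 3
Step 4: w='a' (idx 3), next='a' -> output (3, 'a'), add 'aa' as idx 4
Step 5: w='a' (idx 3), next='b' -> output (3, 'b'), add 'ab' as idx 5
Step 6: w='aa' (idx 4), next='b' -> output (4, 'b'), add 'aab' as idx 6
Step 7: w='a' (idx 3), end of input -> output (3, '')


Encoded: [(0, 'b'), (1, 'b'), (0, 'a'), (3, 'a'), (3, 'b'), (4, 'b'), (3, '')]


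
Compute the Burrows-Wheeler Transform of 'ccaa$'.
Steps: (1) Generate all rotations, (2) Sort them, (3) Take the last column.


Rotations (sorted):
  0: $ccaa -> last char: a
  1: a$cca -> last char: a
  2: aa$cc -> last char: c
  3: caa$c -> last char: c
  4: ccaa$ -> last char: $


BWT = aacc$


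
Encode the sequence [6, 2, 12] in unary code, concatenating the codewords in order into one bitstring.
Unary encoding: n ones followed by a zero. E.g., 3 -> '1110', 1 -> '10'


Encode each number as n ones followed by a terminating 0:
  6 -> 1111110 (7 bits)
  2 -> 110 (3 bits)
  12 -> 1111111111110 (13 bits)
Total length = 7 + 3 + 13 = 23 bits.

Unary([6, 2, 12]) = 11111101101111111111110 (23 bits)


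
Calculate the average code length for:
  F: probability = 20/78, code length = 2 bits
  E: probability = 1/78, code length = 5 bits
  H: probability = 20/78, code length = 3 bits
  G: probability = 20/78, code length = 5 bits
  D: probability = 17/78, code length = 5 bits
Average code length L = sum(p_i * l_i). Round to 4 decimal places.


Weighted contributions p_i * l_i:
  F: (20/78) * 2 = 40/78
  E: (1/78) * 5 = 5/78
  H: (20/78) * 3 = 60/78
  G: (20/78) * 5 = 100/78
  D: (17/78) * 5 = 85/78
Sum = (40 + 5 + 60 + 100 + 85)/78 = 290/78

L = 290/78 = 3.7179 bits/symbol


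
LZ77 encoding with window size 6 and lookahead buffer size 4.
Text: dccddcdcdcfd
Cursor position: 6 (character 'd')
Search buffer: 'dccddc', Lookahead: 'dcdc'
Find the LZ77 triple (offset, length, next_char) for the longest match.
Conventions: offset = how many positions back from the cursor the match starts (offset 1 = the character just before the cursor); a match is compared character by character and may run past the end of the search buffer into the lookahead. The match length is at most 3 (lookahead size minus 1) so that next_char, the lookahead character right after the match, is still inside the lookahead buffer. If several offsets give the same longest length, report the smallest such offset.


Try each offset into the search buffer:
  offset=1 (pos 5, char 'c'): match length 0
  offset=2 (pos 4, char 'd'): match length 3
  offset=3 (pos 3, char 'd'): match length 1
  offset=4 (pos 2, char 'c'): match length 0
  offset=5 (pos 1, char 'c'): match length 0
  offset=6 (pos 0, char 'd'): match length 2
Longest match has length 3 at offset 2.
next_char = character at position 6 + 3 = 9 -> 'c'

Best match: offset=2, length=3 (matching 'dcd' starting at position 4)
LZ77 triple: (2, 3, 'c')
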